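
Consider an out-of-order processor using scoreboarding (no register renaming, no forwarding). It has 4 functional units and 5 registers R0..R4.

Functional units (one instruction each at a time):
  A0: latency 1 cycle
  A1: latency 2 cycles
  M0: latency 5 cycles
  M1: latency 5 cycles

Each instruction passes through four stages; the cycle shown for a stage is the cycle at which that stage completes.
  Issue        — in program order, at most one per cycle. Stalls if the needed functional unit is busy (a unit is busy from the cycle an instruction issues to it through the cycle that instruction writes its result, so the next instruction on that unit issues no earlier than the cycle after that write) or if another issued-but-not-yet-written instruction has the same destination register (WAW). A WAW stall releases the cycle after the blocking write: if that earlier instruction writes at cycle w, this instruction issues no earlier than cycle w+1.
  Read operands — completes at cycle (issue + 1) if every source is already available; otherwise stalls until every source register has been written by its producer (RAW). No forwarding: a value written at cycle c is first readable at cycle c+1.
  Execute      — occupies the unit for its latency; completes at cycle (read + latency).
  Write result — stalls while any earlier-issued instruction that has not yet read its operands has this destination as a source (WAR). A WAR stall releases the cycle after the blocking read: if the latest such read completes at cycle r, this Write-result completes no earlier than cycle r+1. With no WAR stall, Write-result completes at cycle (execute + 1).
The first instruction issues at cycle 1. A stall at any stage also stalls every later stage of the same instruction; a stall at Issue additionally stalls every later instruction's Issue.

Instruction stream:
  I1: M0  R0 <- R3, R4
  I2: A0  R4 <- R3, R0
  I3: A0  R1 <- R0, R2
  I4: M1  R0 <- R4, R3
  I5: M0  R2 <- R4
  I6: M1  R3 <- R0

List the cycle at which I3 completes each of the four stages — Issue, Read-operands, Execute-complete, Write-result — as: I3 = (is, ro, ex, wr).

[I1] 1/2/7/8
[I2] 2/9/10/11  (RAW R0: wait I1 write@8)
[I3] 12/13/14/15  (struct: A0 busy until I2 writes@11)
[I4] 13/14/19/20
[I5] 14/15/20/21
[I6] 21/22/27/28  (struct: M1 busy until I4 writes@20)

I3 = (12, 13, 14, 15)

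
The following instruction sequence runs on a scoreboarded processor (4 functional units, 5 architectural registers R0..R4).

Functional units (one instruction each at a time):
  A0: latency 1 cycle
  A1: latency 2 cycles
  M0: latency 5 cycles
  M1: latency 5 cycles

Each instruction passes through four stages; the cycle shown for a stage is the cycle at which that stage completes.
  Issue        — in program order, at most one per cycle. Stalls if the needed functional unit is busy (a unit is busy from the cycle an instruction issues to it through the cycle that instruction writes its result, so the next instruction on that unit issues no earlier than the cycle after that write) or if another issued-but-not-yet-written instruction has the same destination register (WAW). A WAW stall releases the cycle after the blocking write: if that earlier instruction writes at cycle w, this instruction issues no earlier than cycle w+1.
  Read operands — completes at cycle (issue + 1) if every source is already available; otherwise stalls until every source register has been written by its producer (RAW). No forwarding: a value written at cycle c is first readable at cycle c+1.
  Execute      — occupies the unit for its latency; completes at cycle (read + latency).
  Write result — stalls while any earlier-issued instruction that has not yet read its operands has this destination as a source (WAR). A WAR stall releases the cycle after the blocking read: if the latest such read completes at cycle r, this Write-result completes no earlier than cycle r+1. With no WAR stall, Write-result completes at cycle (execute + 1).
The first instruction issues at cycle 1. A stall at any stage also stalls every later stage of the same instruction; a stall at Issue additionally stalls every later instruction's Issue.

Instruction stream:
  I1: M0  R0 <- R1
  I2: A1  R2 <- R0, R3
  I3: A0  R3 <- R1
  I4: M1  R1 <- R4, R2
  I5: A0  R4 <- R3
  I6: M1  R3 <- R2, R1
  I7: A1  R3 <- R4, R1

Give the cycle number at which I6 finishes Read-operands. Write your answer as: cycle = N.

1) issue 1, read 2, done 7, write 8
2) issue 2, read 9, done 11, write 12  <RAW R0: wait I1 write@8>
3) issue 3, read 4, done 5, write 10  <WAR R3: wait I2 read@9>
4) issue 4, read 13, done 18, write 19  <RAW R2: wait I2 write@12>
5) issue 11, read 12, done 13, write 14  <struct: A0 busy until I3 writes@10>
6) issue 20, read 21, done 26, write 27  <struct: M1 busy until I4 writes@19>
7) issue 28, read 29, done 31, write 32  <WAW R3: wait I6 write@27>

cycle = 21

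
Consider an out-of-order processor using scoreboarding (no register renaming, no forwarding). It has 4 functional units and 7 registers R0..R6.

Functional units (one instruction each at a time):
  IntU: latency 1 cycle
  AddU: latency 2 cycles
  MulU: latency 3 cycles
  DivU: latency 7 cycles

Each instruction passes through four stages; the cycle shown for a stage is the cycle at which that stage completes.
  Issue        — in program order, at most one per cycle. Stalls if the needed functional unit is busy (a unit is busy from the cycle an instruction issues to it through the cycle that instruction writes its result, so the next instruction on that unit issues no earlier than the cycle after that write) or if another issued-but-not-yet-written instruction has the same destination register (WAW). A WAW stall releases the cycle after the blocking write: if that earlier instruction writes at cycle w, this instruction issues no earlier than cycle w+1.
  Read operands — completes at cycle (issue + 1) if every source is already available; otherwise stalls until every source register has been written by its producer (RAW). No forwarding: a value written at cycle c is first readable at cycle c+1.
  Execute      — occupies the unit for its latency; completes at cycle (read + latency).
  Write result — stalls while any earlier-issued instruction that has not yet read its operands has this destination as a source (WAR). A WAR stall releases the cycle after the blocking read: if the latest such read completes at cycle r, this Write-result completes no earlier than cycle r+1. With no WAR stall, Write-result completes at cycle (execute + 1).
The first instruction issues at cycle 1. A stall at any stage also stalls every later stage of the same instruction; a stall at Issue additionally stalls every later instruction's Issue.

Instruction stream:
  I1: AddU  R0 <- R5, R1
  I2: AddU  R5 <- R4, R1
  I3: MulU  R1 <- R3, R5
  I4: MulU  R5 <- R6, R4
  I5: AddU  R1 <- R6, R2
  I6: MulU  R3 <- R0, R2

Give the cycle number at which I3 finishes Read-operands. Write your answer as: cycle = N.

cycle = 11

[1] issue I1 (AddU)
[2] I1 read-ops
[4] I1 finished on AddU
[5] I1→R0
[6] issue I2 (AddU)
[7] I2 read-ops | issue I3 (MulU)
[9] I2 finished on AddU
[10] I2→R5
[11] I3 read-ops
[14] I3 finished on MulU
[15] I3→R1
[16] issue I4 (MulU)
[17] I4 read-ops | issue I5 (AddU)
[18] I5 read-ops
[20] I4 finished on MulU | I5 finished on AddU
[21] I4→R5 | I5→R1
[22] issue I6 (MulU)
[23] I6 read-ops
[26] I6 finished on MulU
[27] I6→R3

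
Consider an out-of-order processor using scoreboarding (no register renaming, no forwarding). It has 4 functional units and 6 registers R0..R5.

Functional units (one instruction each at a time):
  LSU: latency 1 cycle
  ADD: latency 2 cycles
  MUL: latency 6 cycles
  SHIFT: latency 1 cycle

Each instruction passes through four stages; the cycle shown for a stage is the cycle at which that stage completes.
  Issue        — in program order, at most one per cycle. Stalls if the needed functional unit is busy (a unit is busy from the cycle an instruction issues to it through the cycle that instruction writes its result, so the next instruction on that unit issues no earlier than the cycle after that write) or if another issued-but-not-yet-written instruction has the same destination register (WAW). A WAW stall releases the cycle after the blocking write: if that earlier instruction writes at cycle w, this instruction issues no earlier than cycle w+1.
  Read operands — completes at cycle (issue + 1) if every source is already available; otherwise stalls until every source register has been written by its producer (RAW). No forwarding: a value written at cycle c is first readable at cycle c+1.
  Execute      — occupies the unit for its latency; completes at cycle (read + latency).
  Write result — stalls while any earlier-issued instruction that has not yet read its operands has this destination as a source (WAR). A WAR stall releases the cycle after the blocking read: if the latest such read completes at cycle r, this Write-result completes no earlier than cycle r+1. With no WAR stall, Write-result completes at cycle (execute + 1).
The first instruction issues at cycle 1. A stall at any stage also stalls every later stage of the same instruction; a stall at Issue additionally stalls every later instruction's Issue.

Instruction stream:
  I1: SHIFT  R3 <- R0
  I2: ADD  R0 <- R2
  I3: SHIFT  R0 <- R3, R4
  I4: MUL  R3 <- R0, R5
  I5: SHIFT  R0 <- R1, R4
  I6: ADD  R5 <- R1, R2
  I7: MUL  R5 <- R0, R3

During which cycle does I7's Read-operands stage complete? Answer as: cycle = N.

cycle = 20

[I1] 1/2/3/4
[I2] 2/3/5/6
[I3] 7/8/9/10  (WAW R0: wait I2 write@6)
[I4] 8/11/17/18  (RAW R0: wait I3 write@10)
[I5] 11/12/13/14  (struct: SHIFT busy until I3 writes@10)
[I6] 12/13/15/16
[I7] 19/20/26/27  (struct: MUL busy until I4 writes@18)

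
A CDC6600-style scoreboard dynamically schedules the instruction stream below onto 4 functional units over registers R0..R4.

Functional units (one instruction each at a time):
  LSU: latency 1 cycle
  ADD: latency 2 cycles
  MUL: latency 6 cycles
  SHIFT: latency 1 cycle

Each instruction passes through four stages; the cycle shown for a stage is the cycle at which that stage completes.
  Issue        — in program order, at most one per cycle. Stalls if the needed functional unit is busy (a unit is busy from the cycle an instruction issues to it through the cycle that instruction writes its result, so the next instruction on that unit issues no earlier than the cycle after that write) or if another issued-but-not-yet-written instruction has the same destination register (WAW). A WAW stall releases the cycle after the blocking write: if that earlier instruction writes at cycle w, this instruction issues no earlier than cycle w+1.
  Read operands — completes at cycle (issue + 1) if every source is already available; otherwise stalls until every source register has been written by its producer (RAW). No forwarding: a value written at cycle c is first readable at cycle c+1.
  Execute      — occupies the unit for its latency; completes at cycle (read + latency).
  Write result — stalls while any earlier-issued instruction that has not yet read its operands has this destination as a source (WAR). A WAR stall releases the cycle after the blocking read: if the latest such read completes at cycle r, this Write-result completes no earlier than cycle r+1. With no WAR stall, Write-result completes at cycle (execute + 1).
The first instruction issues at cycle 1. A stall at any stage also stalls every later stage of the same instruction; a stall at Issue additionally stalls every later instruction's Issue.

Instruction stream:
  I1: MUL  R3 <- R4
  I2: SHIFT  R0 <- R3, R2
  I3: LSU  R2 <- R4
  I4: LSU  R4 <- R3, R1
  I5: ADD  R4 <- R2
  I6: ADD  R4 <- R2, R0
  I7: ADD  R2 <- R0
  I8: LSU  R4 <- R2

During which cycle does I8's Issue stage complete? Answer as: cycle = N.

cycle = 27

cycle 1: I1 issues→MUL
cycle 2: I1 reads | I2 issues→SHIFT
cycle 3: I3 issues→LSU
cycle 4: I3 reads
cycle 5: I3 exec-done
cycle 8: I1 exec-done
cycle 9: I1 writes R3
cycle 10: I2 reads
cycle 11: I2 exec-done | I3 writes R2
cycle 12: I2 writes R0 | I4 issues→LSU
cycle 13: I4 reads
cycle 14: I4 exec-done
cycle 15: I4 writes R4
cycle 16: I5 issues→ADD
cycle 17: I5 reads
cycle 19: I5 exec-done
cycle 20: I5 writes R4
cycle 21: I6 issues→ADD
cycle 22: I6 reads
cycle 24: I6 exec-done
cycle 25: I6 writes R4
cycle 26: I7 issues→ADD
cycle 27: I7 reads | I8 issues→LSU
cycle 29: I7 exec-done
cycle 30: I7 writes R2
cycle 31: I8 reads
cycle 32: I8 exec-done
cycle 33: I8 writes R4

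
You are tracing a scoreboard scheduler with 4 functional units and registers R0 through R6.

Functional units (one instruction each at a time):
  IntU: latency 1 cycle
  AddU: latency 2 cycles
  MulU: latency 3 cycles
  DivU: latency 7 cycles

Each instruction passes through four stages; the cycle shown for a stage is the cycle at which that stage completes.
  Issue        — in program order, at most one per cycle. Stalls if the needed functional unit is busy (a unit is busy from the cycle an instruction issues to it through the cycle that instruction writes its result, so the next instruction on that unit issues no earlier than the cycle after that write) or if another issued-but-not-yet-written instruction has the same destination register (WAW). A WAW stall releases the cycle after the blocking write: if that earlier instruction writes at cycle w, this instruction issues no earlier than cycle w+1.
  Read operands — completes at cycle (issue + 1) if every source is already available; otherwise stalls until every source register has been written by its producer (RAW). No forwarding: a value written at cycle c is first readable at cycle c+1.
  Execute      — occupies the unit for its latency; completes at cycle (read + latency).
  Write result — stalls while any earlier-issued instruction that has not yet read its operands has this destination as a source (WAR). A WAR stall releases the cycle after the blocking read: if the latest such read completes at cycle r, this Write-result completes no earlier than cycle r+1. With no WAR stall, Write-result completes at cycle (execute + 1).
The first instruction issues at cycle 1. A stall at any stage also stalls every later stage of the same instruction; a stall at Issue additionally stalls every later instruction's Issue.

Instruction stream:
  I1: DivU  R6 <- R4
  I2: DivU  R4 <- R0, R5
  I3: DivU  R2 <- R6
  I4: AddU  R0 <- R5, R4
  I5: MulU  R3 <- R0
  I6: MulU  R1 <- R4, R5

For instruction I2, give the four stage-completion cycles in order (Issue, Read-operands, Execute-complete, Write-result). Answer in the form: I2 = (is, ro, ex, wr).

I2 = (11, 12, 19, 20)

[I1] 1/2/9/10
[I2] 11/12/19/20  (struct: DivU busy until I1 writes@10)
[I3] 21/22/29/30  (struct: DivU busy until I2 writes@20)
[I4] 22/23/25/26
[I5] 23/27/30/31  (RAW R0: wait I4 write@26)
[I6] 32/33/36/37  (struct: MulU busy until I5 writes@31)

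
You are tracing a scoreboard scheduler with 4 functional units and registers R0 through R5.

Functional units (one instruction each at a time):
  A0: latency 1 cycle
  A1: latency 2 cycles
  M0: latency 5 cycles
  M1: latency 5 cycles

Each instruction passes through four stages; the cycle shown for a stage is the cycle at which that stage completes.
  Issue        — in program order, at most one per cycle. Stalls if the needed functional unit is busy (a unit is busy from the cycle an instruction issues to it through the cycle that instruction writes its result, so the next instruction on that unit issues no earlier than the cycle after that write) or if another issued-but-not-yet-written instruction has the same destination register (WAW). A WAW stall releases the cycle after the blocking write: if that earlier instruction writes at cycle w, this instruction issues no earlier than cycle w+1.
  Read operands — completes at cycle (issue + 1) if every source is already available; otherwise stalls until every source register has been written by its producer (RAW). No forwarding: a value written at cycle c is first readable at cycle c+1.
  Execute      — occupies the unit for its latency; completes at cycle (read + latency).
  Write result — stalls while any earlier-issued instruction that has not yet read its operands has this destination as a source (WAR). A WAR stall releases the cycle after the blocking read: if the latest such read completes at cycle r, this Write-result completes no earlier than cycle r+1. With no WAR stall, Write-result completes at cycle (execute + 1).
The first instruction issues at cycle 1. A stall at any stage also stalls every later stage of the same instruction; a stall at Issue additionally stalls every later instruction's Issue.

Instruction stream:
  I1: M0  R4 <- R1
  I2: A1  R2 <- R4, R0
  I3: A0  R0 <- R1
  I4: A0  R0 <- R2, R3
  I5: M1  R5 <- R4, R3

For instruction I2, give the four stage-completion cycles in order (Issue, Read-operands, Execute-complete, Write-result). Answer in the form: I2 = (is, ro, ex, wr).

I2 = (2, 9, 11, 12)

1) issue 1, read 2, done 7, write 8
2) issue 2, read 9, done 11, write 12  <RAW R4: wait I1 write@8>
3) issue 3, read 4, done 5, write 10  <WAR R0: wait I2 read@9>
4) issue 11, read 13, done 14, write 15  <struct: A0 busy until I3 writes@10 / RAW R2: wait I2 write@12>
5) issue 12, read 13, done 18, write 19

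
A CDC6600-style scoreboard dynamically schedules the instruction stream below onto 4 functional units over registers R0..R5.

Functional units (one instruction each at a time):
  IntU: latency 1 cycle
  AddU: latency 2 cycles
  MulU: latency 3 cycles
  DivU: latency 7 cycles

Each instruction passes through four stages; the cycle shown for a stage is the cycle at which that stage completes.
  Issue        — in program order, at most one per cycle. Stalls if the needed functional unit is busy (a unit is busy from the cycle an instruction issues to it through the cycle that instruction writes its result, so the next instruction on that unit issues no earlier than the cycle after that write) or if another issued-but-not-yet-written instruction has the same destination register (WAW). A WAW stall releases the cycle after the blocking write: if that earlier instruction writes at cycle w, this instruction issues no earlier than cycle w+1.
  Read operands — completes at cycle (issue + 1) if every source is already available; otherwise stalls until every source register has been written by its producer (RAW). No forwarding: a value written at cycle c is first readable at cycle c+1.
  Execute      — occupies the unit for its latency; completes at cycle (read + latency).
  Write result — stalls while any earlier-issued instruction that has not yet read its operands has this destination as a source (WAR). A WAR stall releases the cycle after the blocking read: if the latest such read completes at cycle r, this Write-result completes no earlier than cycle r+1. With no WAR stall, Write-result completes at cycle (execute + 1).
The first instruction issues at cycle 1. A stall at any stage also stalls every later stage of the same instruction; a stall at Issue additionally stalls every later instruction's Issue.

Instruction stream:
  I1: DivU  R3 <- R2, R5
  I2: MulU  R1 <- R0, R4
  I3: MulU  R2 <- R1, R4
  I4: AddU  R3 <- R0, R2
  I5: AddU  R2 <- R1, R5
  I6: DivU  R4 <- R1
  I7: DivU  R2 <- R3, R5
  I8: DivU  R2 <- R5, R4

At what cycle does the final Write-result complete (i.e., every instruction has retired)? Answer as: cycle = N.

cycle = 48

I1: IS=1 RO=2 EX=9 WR=10
I2: IS=2 RO=3 EX=6 WR=7
I3: IS=8 RO=9 EX=12 WR=13  [struct: MulU busy until I2 writes@7]
I4: IS=11 RO=14 EX=16 WR=17  [WAW R3: wait I1 write@10; RAW R2: wait I3 write@13]
I5: IS=18 RO=19 EX=21 WR=22  [struct: AddU busy until I4 writes@17]
I6: IS=19 RO=20 EX=27 WR=28
I7: IS=29 RO=30 EX=37 WR=38  [struct: DivU busy until I6 writes@28]
I8: IS=39 RO=40 EX=47 WR=48  [struct: DivU busy until I7 writes@38]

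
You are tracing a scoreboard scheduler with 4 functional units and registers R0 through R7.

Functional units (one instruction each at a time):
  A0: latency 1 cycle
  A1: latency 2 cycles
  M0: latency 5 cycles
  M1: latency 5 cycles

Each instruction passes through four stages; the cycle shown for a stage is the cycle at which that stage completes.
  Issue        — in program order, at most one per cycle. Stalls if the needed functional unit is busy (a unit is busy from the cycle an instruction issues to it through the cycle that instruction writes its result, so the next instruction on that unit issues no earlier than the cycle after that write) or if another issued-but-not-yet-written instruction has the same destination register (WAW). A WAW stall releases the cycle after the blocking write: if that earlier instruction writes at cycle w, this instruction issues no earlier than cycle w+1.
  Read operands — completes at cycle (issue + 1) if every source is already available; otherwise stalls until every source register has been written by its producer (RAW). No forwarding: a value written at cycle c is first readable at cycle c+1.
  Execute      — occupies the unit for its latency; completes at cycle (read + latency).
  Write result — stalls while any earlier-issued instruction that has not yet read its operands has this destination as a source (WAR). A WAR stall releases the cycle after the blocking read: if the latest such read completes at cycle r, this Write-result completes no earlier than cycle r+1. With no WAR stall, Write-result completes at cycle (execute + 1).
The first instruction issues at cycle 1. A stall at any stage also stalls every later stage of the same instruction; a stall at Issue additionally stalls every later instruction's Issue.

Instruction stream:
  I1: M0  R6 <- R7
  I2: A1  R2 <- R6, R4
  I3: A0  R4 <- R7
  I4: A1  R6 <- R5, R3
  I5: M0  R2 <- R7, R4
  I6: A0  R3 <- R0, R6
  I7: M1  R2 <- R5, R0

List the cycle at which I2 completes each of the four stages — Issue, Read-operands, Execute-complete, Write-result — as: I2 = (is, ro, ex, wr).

I2 = (2, 9, 11, 12)

I1: IS=1 RO=2 EX=7 WR=8
I2: IS=2 RO=9 EX=11 WR=12  [RAW R6: wait I1 write@8]
I3: IS=3 RO=4 EX=5 WR=10  [WAR R4: wait I2 read@9]
I4: IS=13 RO=14 EX=16 WR=17  [struct: A1 busy until I2 writes@12]
I5: IS=14 RO=15 EX=20 WR=21
I6: IS=15 RO=18 EX=19 WR=20  [RAW R6: wait I4 write@17]
I7: IS=22 RO=23 EX=28 WR=29  [WAW R2: wait I5 write@21]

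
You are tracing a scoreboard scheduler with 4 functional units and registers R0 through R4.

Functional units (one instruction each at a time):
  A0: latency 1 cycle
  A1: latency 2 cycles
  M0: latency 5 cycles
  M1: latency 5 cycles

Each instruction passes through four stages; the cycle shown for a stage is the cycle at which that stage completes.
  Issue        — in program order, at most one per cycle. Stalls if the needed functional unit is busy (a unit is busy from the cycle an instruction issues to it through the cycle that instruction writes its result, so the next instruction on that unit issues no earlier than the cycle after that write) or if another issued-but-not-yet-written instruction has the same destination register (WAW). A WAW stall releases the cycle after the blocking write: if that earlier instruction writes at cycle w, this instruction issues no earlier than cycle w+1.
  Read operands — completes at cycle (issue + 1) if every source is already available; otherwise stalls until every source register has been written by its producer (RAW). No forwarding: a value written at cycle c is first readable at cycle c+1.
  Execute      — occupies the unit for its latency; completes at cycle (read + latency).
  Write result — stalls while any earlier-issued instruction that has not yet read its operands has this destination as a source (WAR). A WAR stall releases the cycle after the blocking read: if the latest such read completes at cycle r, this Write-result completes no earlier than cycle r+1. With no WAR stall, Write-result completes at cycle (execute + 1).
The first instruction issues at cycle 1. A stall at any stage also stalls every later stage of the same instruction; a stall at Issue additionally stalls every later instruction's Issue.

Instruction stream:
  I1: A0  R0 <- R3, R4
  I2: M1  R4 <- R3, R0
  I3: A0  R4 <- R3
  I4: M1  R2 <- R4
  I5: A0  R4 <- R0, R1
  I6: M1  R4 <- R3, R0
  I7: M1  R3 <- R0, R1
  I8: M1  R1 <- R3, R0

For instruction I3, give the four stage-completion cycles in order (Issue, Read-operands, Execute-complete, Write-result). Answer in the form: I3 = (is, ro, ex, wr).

I3 = (12, 13, 14, 15)

I1: IS=1 RO=2 EX=3 WR=4
I2: IS=2 RO=5 EX=10 WR=11  [RAW R0: wait I1 write@4]
I3: IS=12 RO=13 EX=14 WR=15  [WAW R4: wait I2 write@11]
I4: IS=13 RO=16 EX=21 WR=22  [RAW R4: wait I3 write@15]
I5: IS=16 RO=17 EX=18 WR=19  [struct: A0 busy until I3 writes@15]
I6: IS=23 RO=24 EX=29 WR=30  [struct: M1 busy until I4 writes@22]
I7: IS=31 RO=32 EX=37 WR=38  [struct: M1 busy until I6 writes@30]
I8: IS=39 RO=40 EX=45 WR=46  [struct: M1 busy until I7 writes@38]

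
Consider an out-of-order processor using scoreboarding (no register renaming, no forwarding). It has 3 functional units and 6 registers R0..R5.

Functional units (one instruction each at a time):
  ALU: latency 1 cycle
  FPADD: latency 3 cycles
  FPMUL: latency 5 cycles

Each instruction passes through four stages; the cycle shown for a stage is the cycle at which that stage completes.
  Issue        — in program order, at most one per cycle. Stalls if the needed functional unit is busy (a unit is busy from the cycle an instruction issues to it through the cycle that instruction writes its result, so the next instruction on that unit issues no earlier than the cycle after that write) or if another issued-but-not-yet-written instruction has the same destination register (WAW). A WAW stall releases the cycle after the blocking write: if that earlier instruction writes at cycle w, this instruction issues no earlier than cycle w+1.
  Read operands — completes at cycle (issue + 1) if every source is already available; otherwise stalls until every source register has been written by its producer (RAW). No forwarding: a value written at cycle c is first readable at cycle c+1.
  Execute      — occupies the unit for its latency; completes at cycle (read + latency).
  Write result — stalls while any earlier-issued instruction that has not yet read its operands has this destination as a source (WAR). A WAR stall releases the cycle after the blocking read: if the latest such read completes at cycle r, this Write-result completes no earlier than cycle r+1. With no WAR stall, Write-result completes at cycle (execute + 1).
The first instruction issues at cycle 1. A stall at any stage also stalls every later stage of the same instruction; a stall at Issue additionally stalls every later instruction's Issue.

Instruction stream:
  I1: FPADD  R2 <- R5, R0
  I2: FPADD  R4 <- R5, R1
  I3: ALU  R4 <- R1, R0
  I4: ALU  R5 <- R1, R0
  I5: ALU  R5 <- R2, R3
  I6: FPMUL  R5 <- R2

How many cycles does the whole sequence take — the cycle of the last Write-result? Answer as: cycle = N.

cycle = 32

I1: IS=1 RO=2 EX=5 WR=6
I2: IS=7 RO=8 EX=11 WR=12  [struct: FPADD busy until I1 writes@6]
I3: IS=13 RO=14 EX=15 WR=16  [WAW R4: wait I2 write@12]
I4: IS=17 RO=18 EX=19 WR=20  [struct: ALU busy until I3 writes@16]
I5: IS=21 RO=22 EX=23 WR=24  [struct: ALU busy until I4 writes@20]
I6: IS=25 RO=26 EX=31 WR=32  [WAW R5: wait I5 write@24]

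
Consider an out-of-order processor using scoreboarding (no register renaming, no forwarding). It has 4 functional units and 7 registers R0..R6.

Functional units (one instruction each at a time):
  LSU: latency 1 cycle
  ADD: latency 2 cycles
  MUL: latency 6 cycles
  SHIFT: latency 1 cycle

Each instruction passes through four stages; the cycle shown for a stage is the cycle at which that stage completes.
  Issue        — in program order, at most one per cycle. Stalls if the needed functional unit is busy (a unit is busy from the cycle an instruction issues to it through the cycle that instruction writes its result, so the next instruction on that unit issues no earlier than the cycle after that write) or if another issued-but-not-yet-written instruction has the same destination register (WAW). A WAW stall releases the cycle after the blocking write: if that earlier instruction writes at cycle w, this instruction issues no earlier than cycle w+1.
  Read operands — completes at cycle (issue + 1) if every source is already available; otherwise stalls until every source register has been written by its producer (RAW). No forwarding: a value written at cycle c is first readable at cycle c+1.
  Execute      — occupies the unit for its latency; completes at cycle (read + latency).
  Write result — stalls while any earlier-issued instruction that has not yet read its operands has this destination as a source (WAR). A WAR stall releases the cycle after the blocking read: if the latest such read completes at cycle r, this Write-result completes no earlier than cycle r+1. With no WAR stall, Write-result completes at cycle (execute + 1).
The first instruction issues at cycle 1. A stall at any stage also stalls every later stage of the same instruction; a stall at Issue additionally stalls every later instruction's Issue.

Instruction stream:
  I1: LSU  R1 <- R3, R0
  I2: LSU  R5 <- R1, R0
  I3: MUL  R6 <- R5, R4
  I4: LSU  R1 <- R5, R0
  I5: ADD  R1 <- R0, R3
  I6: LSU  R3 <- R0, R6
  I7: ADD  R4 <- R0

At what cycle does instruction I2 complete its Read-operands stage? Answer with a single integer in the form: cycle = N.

cycle = 6

cycle 1: issue I1 (LSU)
cycle 2: I1 read-ops
cycle 3: I1 finished on LSU
cycle 4: I1→R1
cycle 5: issue I2 (LSU)
cycle 6: I2 read-ops | issue I3 (MUL)
cycle 7: I2 finished on LSU
cycle 8: I2→R5
cycle 9: I3 read-ops | issue I4 (LSU)
cycle 10: I4 read-ops
cycle 11: I4 finished on LSU
cycle 12: I4→R1
cycle 13: issue I5 (ADD)
cycle 14: I5 read-ops | issue I6 (LSU)
cycle 15: I3 finished on MUL
cycle 16: I3→R6 | I5 finished on ADD
cycle 17: I5→R1 | I6 read-ops
cycle 18: I6 finished on LSU | issue I7 (ADD)
cycle 19: I6→R3 | I7 read-ops
cycle 21: I7 finished on ADD
cycle 22: I7→R4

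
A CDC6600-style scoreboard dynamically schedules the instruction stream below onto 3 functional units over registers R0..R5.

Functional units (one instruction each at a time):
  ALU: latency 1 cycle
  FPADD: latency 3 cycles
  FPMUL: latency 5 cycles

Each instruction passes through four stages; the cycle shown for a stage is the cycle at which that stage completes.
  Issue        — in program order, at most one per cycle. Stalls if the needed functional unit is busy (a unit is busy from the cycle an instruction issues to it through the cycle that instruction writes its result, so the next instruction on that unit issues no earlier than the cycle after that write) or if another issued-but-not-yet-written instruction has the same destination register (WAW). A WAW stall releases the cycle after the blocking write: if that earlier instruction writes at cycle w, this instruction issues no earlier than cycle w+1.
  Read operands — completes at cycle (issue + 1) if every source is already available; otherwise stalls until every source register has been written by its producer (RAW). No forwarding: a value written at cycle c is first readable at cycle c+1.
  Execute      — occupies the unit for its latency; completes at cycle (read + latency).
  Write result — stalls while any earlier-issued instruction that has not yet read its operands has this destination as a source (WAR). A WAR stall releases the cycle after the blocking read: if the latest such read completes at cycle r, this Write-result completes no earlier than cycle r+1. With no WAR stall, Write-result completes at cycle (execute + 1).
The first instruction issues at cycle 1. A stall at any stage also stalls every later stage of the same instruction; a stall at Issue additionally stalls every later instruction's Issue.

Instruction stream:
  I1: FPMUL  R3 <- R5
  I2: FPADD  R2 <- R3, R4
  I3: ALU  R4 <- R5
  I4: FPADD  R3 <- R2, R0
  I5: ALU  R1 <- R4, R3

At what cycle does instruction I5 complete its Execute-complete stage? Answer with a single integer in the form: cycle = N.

cycle = 21

c1: I1 issues→FPMUL
c2: I1 reads · I2 issues→FPADD
c3: I3 issues→ALU
c4: I3 reads
c5: I3 exec-done
c7: I1 exec-done
c8: I1 writes R3
c9: I2 reads
c10: I3 writes R4
c12: I2 exec-done
c13: I2 writes R2
c14: I4 issues→FPADD
c15: I4 reads · I5 issues→ALU
c18: I4 exec-done
c19: I4 writes R3
c20: I5 reads
c21: I5 exec-done
c22: I5 writes R1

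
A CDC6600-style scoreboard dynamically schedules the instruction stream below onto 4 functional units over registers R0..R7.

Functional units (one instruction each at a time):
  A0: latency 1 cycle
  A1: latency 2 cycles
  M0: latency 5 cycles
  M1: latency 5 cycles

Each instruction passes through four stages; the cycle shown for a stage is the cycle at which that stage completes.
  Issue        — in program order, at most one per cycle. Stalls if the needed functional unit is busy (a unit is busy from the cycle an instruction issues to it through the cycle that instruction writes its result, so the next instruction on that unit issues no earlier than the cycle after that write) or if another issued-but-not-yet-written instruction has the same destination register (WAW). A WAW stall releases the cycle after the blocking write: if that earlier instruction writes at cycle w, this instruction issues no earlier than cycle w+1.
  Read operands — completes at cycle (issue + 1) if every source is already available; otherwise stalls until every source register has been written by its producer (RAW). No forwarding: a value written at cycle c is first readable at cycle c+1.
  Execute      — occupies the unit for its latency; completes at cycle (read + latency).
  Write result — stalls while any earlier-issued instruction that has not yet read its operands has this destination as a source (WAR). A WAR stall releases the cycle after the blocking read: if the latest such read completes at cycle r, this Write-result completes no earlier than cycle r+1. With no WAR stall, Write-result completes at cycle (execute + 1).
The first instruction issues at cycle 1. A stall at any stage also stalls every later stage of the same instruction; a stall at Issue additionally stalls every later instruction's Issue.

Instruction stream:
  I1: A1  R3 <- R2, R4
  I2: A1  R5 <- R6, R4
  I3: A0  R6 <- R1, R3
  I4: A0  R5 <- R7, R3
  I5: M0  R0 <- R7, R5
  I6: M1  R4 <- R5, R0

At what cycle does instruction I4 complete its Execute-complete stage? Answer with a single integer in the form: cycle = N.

t=1  issue I1 (A1)
t=2  I1 read-ops
t=4  I1 finished on A1
t=5  I1→R3
t=6  issue I2 (A1)
t=7  I2 read-ops, issue I3 (A0)
t=8  I3 read-ops
t=9  I2 finished on A1, I3 finished on A0
t=10  I2→R5, I3→R6
t=11  issue I4 (A0)
t=12  I4 read-ops, issue I5 (M0)
t=13  I4 finished on A0, issue I6 (M1)
t=14  I4→R5
t=15  I5 read-ops
t=20  I5 finished on M0
t=21  I5→R0
t=22  I6 read-ops
t=27  I6 finished on M1
t=28  I6→R4

cycle = 13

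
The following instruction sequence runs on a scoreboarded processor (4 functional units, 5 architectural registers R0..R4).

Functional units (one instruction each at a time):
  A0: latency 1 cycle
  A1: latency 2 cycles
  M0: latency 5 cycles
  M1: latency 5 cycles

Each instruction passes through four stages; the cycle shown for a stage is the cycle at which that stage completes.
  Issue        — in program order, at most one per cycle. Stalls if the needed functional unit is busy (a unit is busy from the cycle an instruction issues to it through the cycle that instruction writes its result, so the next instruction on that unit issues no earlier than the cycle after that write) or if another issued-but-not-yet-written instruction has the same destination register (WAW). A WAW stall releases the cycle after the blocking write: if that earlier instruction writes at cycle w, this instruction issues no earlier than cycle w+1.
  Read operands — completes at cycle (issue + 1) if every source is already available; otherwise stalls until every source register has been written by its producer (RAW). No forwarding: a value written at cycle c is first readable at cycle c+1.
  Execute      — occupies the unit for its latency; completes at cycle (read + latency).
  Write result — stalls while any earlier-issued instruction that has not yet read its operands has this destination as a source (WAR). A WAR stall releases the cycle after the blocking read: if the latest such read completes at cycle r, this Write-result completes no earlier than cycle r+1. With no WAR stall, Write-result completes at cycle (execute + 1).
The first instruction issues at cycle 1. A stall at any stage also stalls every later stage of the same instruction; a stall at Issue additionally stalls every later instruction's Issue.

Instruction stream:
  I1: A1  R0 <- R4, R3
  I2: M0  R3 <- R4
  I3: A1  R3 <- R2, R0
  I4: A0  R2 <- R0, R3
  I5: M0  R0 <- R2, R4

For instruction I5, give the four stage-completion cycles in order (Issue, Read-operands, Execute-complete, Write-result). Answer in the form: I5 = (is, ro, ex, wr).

[1] I1→A1
[2] I1 RO | I2→M0
[3] I2 RO
[4] I1 EX
[5] I1 WR R0
[8] I2 EX
[9] I2 WR R3
[10] I3→A1
[11] I3 RO | I4→A0
[12] I5→M0
[13] I3 EX
[14] I3 WR R3
[15] I4 RO
[16] I4 EX
[17] I4 WR R2
[18] I5 RO
[23] I5 EX
[24] I5 WR R0

I5 = (12, 18, 23, 24)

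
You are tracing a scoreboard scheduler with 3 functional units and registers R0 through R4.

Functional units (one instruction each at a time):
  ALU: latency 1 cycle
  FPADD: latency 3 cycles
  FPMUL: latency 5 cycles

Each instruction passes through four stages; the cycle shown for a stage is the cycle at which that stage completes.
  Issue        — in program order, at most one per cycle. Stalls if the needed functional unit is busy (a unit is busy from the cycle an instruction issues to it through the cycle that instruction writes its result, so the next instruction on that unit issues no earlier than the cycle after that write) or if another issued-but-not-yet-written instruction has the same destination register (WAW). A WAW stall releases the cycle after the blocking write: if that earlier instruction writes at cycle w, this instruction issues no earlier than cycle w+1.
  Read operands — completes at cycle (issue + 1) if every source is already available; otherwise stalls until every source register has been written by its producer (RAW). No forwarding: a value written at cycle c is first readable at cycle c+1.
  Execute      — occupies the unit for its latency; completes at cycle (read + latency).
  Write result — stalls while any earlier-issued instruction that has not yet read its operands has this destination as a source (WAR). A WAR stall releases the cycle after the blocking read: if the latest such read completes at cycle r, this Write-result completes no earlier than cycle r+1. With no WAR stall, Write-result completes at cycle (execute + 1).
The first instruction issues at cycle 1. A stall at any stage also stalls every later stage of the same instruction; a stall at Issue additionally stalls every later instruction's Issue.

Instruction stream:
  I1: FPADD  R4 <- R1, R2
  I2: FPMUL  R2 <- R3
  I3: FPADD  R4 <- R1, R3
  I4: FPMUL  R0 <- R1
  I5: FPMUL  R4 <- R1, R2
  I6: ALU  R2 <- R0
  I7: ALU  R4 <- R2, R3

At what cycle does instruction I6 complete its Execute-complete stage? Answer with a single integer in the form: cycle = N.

cycle 1: I1 issues→FPADD
cycle 2: I1 reads; I2 issues→FPMUL
cycle 3: I2 reads
cycle 5: I1 exec-done
cycle 6: I1 writes R4
cycle 7: I3 issues→FPADD
cycle 8: I2 exec-done; I3 reads
cycle 9: I2 writes R2
cycle 10: I4 issues→FPMUL
cycle 11: I3 exec-done; I4 reads
cycle 12: I3 writes R4
cycle 16: I4 exec-done
cycle 17: I4 writes R0
cycle 18: I5 issues→FPMUL
cycle 19: I5 reads; I6 issues→ALU
cycle 20: I6 reads
cycle 21: I6 exec-done
cycle 22: I6 writes R2
cycle 24: I5 exec-done
cycle 25: I5 writes R4
cycle 26: I7 issues→ALU
cycle 27: I7 reads
cycle 28: I7 exec-done
cycle 29: I7 writes R4

cycle = 21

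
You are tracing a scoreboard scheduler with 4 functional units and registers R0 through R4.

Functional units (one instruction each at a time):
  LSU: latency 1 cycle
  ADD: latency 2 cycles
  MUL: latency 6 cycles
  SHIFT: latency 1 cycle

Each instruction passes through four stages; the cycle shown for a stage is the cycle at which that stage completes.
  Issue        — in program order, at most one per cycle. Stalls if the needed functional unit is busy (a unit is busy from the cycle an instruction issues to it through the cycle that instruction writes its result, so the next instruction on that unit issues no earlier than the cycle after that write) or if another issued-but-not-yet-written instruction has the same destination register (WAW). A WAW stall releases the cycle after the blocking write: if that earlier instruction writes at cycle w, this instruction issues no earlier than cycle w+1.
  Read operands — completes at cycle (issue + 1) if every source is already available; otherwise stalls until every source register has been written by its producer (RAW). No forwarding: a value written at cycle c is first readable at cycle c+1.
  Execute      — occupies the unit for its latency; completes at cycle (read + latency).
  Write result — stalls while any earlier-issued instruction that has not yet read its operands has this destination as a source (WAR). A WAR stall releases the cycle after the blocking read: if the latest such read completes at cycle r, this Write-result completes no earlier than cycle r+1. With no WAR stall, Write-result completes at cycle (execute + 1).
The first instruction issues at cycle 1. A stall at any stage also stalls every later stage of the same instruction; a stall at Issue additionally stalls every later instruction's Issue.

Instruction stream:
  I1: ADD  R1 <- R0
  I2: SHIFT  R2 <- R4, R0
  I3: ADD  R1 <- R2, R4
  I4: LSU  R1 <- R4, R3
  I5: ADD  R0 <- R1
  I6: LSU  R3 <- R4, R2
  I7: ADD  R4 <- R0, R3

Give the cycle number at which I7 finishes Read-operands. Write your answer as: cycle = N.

cycle = 20

I1  is:1  ro:2  ex:4  wr:5
I2  is:2  ro:3  ex:4  wr:5
I3  is:6  ro:7  ex:9  wr:10  — struct: ADD busy until I1 writes@5
I4  is:11  ro:12  ex:13  wr:14  — WAW R1: wait I3 write@10
I5  is:12  ro:15  ex:17  wr:18  — RAW R1: wait I4 write@14
I6  is:15  ro:16  ex:17  wr:18  — struct: LSU busy until I4 writes@14
I7  is:19  ro:20  ex:22  wr:23  — struct: ADD busy until I5 writes@18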